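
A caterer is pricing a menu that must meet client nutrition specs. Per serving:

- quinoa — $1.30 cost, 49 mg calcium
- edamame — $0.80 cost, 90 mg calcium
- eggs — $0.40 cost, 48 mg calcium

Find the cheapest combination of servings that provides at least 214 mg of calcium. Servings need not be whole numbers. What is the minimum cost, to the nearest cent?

$1.78

Cost per mg of calcium: eggs $0.0083, edamame $0.0089, quinoa $0.0265.
With no serving limits, use only eggs: 214 mg / 48 mg = 4.458 servings × $0.40 = $1.78.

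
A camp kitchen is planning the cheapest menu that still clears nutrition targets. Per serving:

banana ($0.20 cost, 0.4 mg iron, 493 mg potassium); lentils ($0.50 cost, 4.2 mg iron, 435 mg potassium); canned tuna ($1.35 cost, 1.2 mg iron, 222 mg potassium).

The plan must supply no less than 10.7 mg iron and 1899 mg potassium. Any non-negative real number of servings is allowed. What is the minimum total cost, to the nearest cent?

$1.54

An LP optimum is at a vertex; with two nutrient constraints at most two foods are used. Check each candidate.
banana only: max(10.7/0.4, 1899/493) = 26.75 servings → $5.35.
lentils only: max(10.7/4.2, 1899/435) = 4.366 servings → $2.18.
canned tuna only: max(10.7/1.2, 1899/222) = 8.917 servings → $12.04.
banana + lentils with both tight: 1.751 servings and 2.381 servings → $1.54.
banana + canned tuna: intersection lies outside the first quadrant.
lentils + canned tuna with both tight: 0.2354 servings and 8.093 servings → $11.04.
So the least-cost plan costs $1.54.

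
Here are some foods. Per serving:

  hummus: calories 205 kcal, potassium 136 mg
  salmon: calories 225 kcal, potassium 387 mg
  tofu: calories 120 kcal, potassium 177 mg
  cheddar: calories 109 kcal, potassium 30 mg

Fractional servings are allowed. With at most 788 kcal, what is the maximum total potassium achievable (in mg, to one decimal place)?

1355.4 mg

Potassium per kcal: salmon 1.72, tofu 1.475, hummus 0.6634, cheddar 0.2752.
With no serving limits, spend the whole calories allowance on salmon: 788 kcal / 225 kcal × 387 mg = 1355.4 mg.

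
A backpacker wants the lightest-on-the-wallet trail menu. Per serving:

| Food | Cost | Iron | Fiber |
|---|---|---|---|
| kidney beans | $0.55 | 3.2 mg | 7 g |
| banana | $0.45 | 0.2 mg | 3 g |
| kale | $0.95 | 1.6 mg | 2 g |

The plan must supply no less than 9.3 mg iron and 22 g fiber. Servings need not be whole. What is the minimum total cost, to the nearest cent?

Check every corner: each single food scaled to meet both minima, and each pair solved so both constraints bind.
kidney beans only: max(9.3/3.2, 22/7) = 3.143 servings → $1.73.
banana only: max(9.3/0.2, 22/3) = 46.5 servings → $20.93.
kale only: max(9.3/1.6, 22/2) = 11 servings → $10.45.
kidney beans + banana with both tight: 2.866 servings and 0.6463 servings → $1.87.
kidney beans + kale: the both-tight solution has a negative serving — not a feasible corner.
banana + kale with both tight: 3.773 servings and 5.341 servings → $6.77.
The minimum over all feasible corners is $1.73.

$1.73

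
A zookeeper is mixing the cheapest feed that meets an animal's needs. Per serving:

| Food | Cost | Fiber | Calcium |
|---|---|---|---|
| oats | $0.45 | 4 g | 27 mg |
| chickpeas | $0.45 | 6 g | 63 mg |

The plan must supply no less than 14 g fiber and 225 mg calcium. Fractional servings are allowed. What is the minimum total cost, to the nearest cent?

$1.61

Minimising a linear cost over {fiber ≥ 14, calcium ≥ 225, servings ≥ 0} — the optimum is at a vertex, using one or two foods.
oats only: max(14/4, 225/27) = 8.333 servings → $3.75.
chickpeas only: max(14/6, 225/63) = 3.571 servings → $1.61.
oats + chickpeas: intersection lies outside the first quadrant.
The minimum over all feasible corners is $1.61.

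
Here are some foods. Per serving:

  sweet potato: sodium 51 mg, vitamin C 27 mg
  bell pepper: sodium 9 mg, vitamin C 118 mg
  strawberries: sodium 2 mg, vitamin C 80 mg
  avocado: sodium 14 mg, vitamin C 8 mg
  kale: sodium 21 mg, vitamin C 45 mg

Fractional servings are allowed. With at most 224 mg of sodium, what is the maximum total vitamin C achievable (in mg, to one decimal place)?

8960.0 mg

Vitamin C per mg sodium: strawberries 40, bell pepper 13.11, kale 2.143, avocado 0.5714, sweet potato 0.5294.
With no serving limits, spend the whole sodium allowance on strawberries: 224 mg / 2 mg × 80 mg = 8960.0 mg.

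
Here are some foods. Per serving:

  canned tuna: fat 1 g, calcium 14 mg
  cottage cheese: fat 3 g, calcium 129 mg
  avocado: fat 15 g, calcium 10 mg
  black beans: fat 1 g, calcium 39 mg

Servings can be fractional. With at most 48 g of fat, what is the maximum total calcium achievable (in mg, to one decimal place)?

Calcium per g fat: cottage cheese 43, black beans 39, canned tuna 14, avocado 0.6667.
With no serving limits, spend the whole fat allowance on cottage cheese: 48 g / 3 g × 129 mg = 2064.0 mg.

2064.0 mg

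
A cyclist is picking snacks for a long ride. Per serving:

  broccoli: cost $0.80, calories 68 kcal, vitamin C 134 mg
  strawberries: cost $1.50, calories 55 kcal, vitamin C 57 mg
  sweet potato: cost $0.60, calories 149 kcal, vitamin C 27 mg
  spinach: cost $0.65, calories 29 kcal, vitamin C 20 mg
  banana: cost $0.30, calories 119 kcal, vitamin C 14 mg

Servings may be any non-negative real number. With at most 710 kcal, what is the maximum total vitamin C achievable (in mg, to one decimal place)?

Vitamin C per kcal: broccoli 1.971, strawberries 1.036, spinach 0.6897, sweet potato 0.1812, banana 0.1176.
With no serving limits, spend the whole calories allowance on broccoli: 710 kcal / 68 kcal × 134 mg = 1399.1 mg.

1399.1 mg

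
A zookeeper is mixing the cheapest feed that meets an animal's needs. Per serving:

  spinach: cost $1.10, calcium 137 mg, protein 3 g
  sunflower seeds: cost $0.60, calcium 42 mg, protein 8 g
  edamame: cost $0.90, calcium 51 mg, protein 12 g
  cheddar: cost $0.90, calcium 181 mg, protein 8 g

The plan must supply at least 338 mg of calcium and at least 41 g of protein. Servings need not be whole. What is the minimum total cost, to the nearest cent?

An LP optimum is at a vertex; with two nutrient constraints at most two foods are used. Check each candidate.
spinach only: max(338/137, 41/3) = 13.67 servings → $15.03.
sunflower seeds only: max(338/42, 41/8) = 8.048 servings → $4.83.
edamame only: max(338/51, 41/12) = 6.627 servings → $5.96.
cheddar only: max(338/181, 41/8) = 5.125 servings → $4.61.
spinach + sunflower seeds with both tight: 1.012 servings and 4.745 servings → $3.96.
spinach + edamame with both tight: 1.318 servings and 3.087 servings → $4.23.
spinach + cheddar with both targets exact would need a negative amount; discard.
sunflower seeds + edamame with both targets exact would need a negative amount; discard.
sunflower seeds + cheddar with both tight: 4.242 servings and 0.8831 servings → $3.34.
edamame + cheddar with both tight: 2.674 servings and 1.114 servings → $3.41.
The minimum over all feasible corners is $3.34.

$3.34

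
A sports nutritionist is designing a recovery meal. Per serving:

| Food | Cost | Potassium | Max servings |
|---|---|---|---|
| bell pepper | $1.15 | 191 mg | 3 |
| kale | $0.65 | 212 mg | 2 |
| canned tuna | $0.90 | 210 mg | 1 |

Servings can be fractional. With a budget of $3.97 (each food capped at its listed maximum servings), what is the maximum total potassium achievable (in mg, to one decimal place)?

928.0 mg

Potassium per dollar: kale 326.2, canned tuna 233.3, bell pepper 166.1.
Take 2 servings of kale: spends $1.30, +424.0 mg potassium (running total 424.0 mg).
Take 1 serving of canned tuna: spends $0.90, +210.0 mg potassium (running total 634.0 mg).
Take 1.539 servings of bell pepper: spends $1.77, +294.0 mg potassium (running total 928.0 mg).
Filling greedily by potassium-per-dollar is optimal for one linear limit, giving 928.0 mg.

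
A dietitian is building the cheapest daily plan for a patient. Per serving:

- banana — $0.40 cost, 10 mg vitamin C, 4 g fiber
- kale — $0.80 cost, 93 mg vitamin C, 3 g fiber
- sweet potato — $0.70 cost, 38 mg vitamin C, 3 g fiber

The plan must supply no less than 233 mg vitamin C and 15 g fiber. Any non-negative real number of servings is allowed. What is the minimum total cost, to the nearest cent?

Compare the cost at each extreme point of the feasible region.
banana only: max(233/10, 15/4) = 23.3 servings → $9.32.
kale only: max(233/93, 15/3) = 5 servings → $4.00.
sweet potato only: max(233/38, 15/3) = 6.132 servings → $4.29.
banana + kale with both tight: 2.035 servings and 2.287 servings → $2.64.
banana + sweet potato with both targets exact would need a negative amount; discard.
kale + sweet potato with both tight: 0.7818 servings and 4.218 servings → $3.58.
Cheapest feasible corner: $2.64.

$2.64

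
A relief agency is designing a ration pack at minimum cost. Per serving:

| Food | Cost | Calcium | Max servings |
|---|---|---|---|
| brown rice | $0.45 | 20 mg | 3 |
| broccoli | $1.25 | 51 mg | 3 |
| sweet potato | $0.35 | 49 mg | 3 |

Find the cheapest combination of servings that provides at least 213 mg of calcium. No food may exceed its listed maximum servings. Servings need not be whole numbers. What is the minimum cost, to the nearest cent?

$2.55

Cost per mg of calcium: sweet potato $0.0071, brown rice $0.0225, broccoli $0.0245.
Take 3 servings of sweet potato: +147.0 mg calcium for $1.05 (total $1.05, still need 66.0 mg).
Take 3 servings of brown rice: +60.0 mg calcium for $1.35 (total $2.40, still need 6.0 mg).
Take 0.1176 servings of broccoli: +6.0 mg calcium for $0.15 (total $2.55, still need 0.0 mg).
Filling from the cheapest source first is optimal under one linear minimum: $2.55.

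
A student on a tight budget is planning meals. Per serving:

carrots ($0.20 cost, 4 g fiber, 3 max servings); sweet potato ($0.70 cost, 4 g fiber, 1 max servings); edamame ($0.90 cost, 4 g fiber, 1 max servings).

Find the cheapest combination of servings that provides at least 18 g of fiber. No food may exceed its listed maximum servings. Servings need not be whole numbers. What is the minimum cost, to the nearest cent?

$1.75

Cost per g of fiber: carrots $0.0500, sweet potato $0.1750, edamame $0.2250.
Take 3 servings of carrots: +12.0 g fiber for $0.60 (total $0.60, still need 6.0 g).
Take 1 serving of sweet potato: +4.0 g fiber for $0.70 (total $1.30, still need 2.0 g).
Take 0.5 servings of edamame: +2.0 g fiber for $0.45 (total $1.75, still need 0.0 g).
Greedy by cheapest-per-g is optimal for a single linear constraint, so the minimum cost is $1.75.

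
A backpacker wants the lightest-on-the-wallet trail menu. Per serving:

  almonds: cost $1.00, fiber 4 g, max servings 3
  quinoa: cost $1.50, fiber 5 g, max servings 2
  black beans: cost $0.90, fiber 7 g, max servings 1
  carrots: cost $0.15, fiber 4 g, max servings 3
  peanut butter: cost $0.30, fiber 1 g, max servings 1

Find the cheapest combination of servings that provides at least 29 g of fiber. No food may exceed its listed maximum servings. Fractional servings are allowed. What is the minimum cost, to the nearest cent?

$3.85

Cost per g of fiber: carrots $0.0375, black beans $0.1286, almonds $0.2500, quinoa $0.3000, peanut butter $0.3000.
Take 3 servings of carrots: +12.0 g fiber for $0.45 (total $0.45, still need 17.0 g).
Take 1 serving of black beans: +7.0 g fiber for $0.90 (total $1.35, still need 10.0 g).
Take 2.5 servings of almonds: +10.0 g fiber for $2.50 (total $3.85, still need 0.0 g).
Greedy by cheapest-per-g is optimal for a single linear constraint, so the minimum cost is $3.85.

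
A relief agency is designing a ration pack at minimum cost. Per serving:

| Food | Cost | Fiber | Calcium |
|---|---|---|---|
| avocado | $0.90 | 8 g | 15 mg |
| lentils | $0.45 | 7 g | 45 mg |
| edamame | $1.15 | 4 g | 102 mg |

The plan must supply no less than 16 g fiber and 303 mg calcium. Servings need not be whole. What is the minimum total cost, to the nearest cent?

$3.03

With two linear requirements the optimum uses one or two foods; enumerate the corners.
avocado only: max(16/8, 303/15) = 20.2 servings → $18.18.
lentils only: max(16/7, 303/45) = 6.733 servings → $3.03.
edamame only: max(16/4, 303/102) = 4 servings → $4.60.
avocado + lentils: the both-tight solution has a negative serving — not a feasible corner.
avocado + edamame with both tight: 0.5556 servings and 2.889 servings → $3.82.
lentils + edamame with both tight: 0.7865 servings and 2.624 servings → $3.37.
So the least-cost plan costs $3.03.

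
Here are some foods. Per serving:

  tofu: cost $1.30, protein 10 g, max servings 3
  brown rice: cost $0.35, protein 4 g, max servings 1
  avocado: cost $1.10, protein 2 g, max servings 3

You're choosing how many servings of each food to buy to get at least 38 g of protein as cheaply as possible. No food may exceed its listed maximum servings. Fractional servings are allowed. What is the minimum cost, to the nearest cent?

Cost per g of protein: brown rice $0.0875, tofu $0.1300, avocado $0.5500.
Take 1 serving of brown rice: +4.0 g protein for $0.35 (total $0.35, still need 34.0 g).
Take 3 servings of tofu: +30.0 g protein for $3.90 (total $4.25, still need 4.0 g).
Take 2 servings of avocado: +4.0 g protein for $2.20 (total $6.45, still need 0.0 g).
Greedy by cheapest-per-g is optimal for a single linear constraint, so the minimum cost is $6.45.

$6.45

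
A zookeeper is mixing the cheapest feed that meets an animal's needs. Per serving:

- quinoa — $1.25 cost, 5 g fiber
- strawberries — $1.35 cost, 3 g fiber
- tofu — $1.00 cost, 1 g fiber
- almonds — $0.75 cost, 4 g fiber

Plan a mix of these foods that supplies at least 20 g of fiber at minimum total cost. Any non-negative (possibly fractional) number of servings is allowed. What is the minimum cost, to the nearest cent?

Cost per g of fiber: almonds $0.1875, quinoa $0.2500, strawberries $0.4500, tofu $1.0000.
With no serving limits, use only almonds: 20 g / 4 g = 5 servings × $0.75 = $3.75.

$3.75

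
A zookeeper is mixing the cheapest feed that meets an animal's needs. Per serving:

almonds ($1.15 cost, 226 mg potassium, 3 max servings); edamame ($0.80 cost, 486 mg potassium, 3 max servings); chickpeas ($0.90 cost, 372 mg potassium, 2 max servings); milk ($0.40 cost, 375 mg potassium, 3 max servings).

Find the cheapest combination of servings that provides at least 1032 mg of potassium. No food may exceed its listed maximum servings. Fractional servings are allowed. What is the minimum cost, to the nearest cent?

$1.10

Cost per mg of potassium: milk $0.0011, edamame $0.0016, chickpeas $0.0024, almonds $0.0051.
Take 2.752 servings of milk: +1032.0 mg potassium for $1.10 (total $1.10, still need 0.0 mg).
Filling from the cheapest source first is optimal under one linear minimum: $1.10.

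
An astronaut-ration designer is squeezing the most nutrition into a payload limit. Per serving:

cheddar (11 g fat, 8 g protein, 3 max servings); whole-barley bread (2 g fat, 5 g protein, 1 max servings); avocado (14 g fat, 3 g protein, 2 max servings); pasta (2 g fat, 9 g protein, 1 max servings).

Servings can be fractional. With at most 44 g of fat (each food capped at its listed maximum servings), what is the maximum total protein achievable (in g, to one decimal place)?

39.5 g

Protein per g fat: pasta 4.5, whole-barley bread 2.5, cheddar 0.7273, avocado 0.2143.
Take 1 serving of pasta: uses 2 g fat, +9.0 g protein (running total 9.0 g).
Take 1 serving of whole-barley bread: uses 2 g fat, +5.0 g protein (running total 14.0 g).
Take 3 servings of cheddar: uses 33 g fat, +24.0 g protein (running total 38.0 g).
Take 0.5 servings of avocado: uses 7 g fat, +1.5 g protein (running total 39.5 g).
Greedy by best ratio exhausts the fat allowance optimally: 39.5 g.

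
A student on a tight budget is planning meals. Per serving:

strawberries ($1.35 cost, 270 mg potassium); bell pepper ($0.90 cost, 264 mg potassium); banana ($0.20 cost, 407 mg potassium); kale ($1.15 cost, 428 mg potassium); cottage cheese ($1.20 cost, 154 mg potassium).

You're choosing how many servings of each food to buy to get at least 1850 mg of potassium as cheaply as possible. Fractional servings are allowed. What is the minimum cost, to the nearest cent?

$0.91

Cost per mg of potassium: banana $0.0005, kale $0.0027, bell pepper $0.0034, strawberries $0.0050, cottage cheese $0.0078.
With no serving limits, use only banana: 1850 mg / 407 mg = 4.545 servings × $0.20 = $0.91.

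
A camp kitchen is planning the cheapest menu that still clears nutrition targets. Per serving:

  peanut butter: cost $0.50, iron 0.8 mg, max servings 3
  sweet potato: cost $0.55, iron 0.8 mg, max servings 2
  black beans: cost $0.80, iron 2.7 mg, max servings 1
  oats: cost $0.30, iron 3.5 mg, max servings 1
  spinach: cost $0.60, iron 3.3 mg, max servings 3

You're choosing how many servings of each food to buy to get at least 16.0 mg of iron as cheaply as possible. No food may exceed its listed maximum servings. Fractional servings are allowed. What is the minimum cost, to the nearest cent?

Cost per mg of iron: oats $0.0857, spinach $0.1818, black beans $0.2963, peanut butter $0.6250, sweet potato $0.6875.
Take 1 serving of oats: +3.5 mg iron for $0.30 (total $0.30, still need 12.5 mg).
Take 3 servings of spinach: +9.9 mg iron for $1.80 (total $2.10, still need 2.6 mg).
Take 0.963 servings of black beans: +2.6 mg iron for $0.77 (total $2.87, still need 0.0 mg).
Greedy by cheapest-per-mg is optimal for a single linear constraint, so the minimum cost is $2.87.

$2.87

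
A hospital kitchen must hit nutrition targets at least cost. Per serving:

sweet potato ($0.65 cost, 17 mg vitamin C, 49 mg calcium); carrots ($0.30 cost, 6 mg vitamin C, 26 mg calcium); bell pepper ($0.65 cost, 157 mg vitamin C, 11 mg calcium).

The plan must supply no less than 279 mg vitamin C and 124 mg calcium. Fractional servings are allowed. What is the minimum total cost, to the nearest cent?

$2.28

At the optimum either one food covers both requirements or two foods hit both targets exactly; no other combination can be cheaper.
sweet potato only: max(279/17, 124/49) = 16.41 servings → $10.67.
carrots only: max(279/6, 124/26) = 46.5 servings → $13.95.
bell pepper only: max(279/157, 124/11) = 11.27 servings → $7.33.
sweet potato + carrots: intersection lies outside the first quadrant.
sweet potato + bell pepper with both tight: 2.185 servings and 1.541 servings → $2.42.
carrots + bell pepper with both tight: 4.083 servings and 1.621 servings → $2.28.
Cheapest feasible corner: $2.28.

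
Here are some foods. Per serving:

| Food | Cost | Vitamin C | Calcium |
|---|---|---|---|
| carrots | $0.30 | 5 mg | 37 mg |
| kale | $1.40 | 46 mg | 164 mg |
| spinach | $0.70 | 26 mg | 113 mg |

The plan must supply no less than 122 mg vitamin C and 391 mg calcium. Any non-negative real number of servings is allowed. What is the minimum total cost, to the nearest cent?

$3.28

Minimising a linear cost over {vitamin C ≥ 122, calcium ≥ 391, servings ≥ 0} — the optimum is at a vertex, using one or two foods.
carrots only: max(122/5, 391/37) = 24.4 servings → $7.32.
kale only: max(122/46, 391/164) = 2.652 servings → $3.71.
spinach only: max(122/26, 391/113) = 4.692 servings → $3.28.
carrots + kale: intersection lies outside the first quadrant.
carrots + spinach: intersection lies outside the first quadrant.
kale + spinach: the both-tight solution has a negative serving — not a feasible corner.
So the least-cost plan costs $3.28.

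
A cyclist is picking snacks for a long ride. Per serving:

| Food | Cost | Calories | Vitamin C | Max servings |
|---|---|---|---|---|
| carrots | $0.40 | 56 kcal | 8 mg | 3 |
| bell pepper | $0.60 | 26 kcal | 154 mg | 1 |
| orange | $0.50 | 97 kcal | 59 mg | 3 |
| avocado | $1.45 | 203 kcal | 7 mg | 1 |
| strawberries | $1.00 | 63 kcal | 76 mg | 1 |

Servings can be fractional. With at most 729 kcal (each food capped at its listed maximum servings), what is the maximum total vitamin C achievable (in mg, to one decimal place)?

437.2 mg

Vitamin C per kcal: bell pepper 5.923, strawberries 1.206, orange 0.6082, carrots 0.1429, avocado 0.03448.
Take 1 serving of bell pepper: uses 26 kcal, +154.0 mg vitamin C (running total 154.0 mg).
Take 1 serving of strawberries: uses 63 kcal, +76.0 mg vitamin C (running total 230.0 mg).
Take 3 servings of orange: uses 291 kcal, +177.0 mg vitamin C (running total 407.0 mg).
Take 3 servings of carrots: uses 168 kcal, +24.0 mg vitamin C (running total 431.0 mg).
Take 0.8916 servings of avocado: uses 181 kcal, +6.2 mg vitamin C (running total 437.2 mg).
Greedy by best ratio exhausts the calories allowance optimally: 437.2 mg.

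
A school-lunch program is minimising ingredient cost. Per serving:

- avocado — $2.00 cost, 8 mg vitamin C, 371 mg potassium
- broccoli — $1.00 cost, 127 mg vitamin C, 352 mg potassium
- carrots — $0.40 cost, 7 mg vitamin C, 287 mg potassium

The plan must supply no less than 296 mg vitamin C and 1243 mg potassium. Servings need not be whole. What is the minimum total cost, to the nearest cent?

$2.88

avocado only: max(296/8, 1243/371) = 37 servings → $74.00.
broccoli only: max(296/127, 1243/352) = 3.531 servings → $3.53.
carrots only: max(296/7, 1243/287) = 42.29 servings → $16.91.
avocado + broccoli with both tight: 1.211 servings and 2.254 servings → $4.68.
avocado + carrots: the both-tight solution has a negative serving — not a feasible corner.
broccoli + carrots with both tight: 2.244 servings and 1.579 servings → $2.88.
The minimum over all feasible corners is $2.88.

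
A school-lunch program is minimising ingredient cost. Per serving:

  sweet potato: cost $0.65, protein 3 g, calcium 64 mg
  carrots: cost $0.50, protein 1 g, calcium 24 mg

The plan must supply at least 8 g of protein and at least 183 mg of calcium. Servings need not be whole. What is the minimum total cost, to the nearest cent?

Minimising a linear cost over {protein ≥ 8, calcium ≥ 183, servings ≥ 0} — the optimum is at a vertex, using one or two foods.
sweet potato only: max(8/3, 183/64) = 2.859 servings → $1.86.
carrots only: max(8/1, 183/24) = 8 servings → $4.00.
sweet potato + carrots with both tight: 1.125 servings and 4.625 servings → $3.04.
Cheapest feasible corner: $1.86.

$1.86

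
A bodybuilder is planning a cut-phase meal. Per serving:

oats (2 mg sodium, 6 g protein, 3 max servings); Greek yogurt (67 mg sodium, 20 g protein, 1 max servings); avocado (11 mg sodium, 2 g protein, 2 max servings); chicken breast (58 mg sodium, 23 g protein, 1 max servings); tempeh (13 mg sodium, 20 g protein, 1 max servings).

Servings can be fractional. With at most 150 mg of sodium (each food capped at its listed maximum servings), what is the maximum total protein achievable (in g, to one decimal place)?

82.1 g

Protein per mg sodium: oats 3, tempeh 1.538, chicken breast 0.3966, Greek yogurt 0.2985, avocado 0.1818.
Take 3 servings of oats: uses 6 mg sodium, +18.0 g protein (running total 18.0 g).
Take 1 serving of tempeh: uses 13 mg sodium, +20.0 g protein (running total 38.0 g).
Take 1 serving of chicken breast: uses 58 mg sodium, +23.0 g protein (running total 61.0 g).
Take 1 serving of Greek yogurt: uses 67 mg sodium, +20.0 g protein (running total 81.0 g).
Take 0.5455 servings of avocado: uses 6 mg sodium, +1.1 g protein (running total 82.1 g).
Filling greedily by protein-per-mg sodium is optimal for one linear limit, giving 82.1 g.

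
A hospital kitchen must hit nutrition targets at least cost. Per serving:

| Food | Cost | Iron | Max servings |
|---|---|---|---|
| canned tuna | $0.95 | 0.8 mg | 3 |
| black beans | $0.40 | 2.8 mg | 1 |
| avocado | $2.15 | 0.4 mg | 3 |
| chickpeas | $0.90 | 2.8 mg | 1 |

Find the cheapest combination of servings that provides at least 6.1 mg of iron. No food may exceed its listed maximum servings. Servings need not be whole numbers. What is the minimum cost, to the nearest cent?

Cost per mg of iron: black beans $0.1429, chickpeas $0.3214, canned tuna $1.1875, avocado $5.3750.
Take 1 serving of black beans: +2.8 mg iron for $0.40 (total $0.40, still need 3.3 mg).
Take 1 serving of chickpeas: +2.8 mg iron for $0.90 (total $1.30, still need 0.5 mg).
Take 0.625 servings of canned tuna: +0.5 mg iron for $0.59 (total $1.89, still need 0.0 mg).
Filling from the cheapest source first is optimal under one linear minimum: $1.89.

$1.89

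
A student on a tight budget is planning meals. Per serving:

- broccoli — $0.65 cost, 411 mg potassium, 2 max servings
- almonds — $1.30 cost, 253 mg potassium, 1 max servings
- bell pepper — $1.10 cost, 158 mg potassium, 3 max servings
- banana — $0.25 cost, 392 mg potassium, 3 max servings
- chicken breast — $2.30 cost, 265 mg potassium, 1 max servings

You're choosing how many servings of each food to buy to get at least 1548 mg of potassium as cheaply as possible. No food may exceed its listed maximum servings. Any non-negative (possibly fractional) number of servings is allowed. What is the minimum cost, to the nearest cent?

$1.34

Cost per mg of potassium: banana $0.0006, broccoli $0.0016, almonds $0.0051, bell pepper $0.0070, chicken breast $0.0087.
Take 3 servings of banana: +1176.0 mg potassium for $0.75 (total $0.75, still need 372.0 mg).
Take 0.9051 servings of broccoli: +372.0 mg potassium for $0.59 (total $1.34, still need 0.0 mg).
Greedy by cheapest-per-mg is optimal for a single linear constraint, so the minimum cost is $1.34.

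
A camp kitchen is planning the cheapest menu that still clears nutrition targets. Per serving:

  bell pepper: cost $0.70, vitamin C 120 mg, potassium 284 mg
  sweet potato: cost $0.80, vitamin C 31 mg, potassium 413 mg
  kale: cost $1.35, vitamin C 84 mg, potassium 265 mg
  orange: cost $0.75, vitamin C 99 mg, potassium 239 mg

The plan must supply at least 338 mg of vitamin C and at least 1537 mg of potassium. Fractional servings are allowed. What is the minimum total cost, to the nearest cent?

$3.32

bell pepper only: max(338/120, 1537/284) = 5.412 servings → $3.79.
sweet potato only: max(338/31, 1537/413) = 10.9 servings → $8.72.
kale only: max(338/84, 1537/265) = 5.8 servings → $7.83.
orange only: max(338/99, 1537/239) = 6.431 servings → $4.82.
bell pepper + sweet potato with both tight: 2.256 servings and 2.17 servings → $3.32.
bell pepper + kale: intersection lies outside the first quadrant.
bell pepper + orange: intersection lies outside the first quadrant.
sweet potato + kale with both tight: 1.493 servings and 3.473 servings → $5.88.
sweet potato + orange with both tight: 2.132 servings and 2.746 servings → $3.77.
kale + orange: the both-tight solution has a negative serving — not a feasible corner.
So the least-cost plan costs $3.32.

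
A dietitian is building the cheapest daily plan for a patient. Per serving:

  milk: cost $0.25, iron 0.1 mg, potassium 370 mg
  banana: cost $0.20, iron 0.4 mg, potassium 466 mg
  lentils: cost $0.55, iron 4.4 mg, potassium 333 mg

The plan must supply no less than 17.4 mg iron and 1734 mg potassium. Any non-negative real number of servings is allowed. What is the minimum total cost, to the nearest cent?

With two linear requirements the optimum uses one or two foods; enumerate the corners.
milk only: max(17.4/0.1, 1734/370) = 174 servings → $43.50.
banana only: max(17.4/0.4, 1734/466) = 43.5 servings → $8.70.
lentils only: max(17.4/4.4, 1734/333) = 5.207 servings → $2.86.
milk + banana: the both-tight solution has a negative serving — not a feasible corner.
milk + lentils with both tight: 1.151 servings and 3.928 servings → $2.45.
banana + lentils with both tight: 0.9573 servings and 3.868 servings → $2.32.
Cheapest feasible corner: $2.32.

$2.32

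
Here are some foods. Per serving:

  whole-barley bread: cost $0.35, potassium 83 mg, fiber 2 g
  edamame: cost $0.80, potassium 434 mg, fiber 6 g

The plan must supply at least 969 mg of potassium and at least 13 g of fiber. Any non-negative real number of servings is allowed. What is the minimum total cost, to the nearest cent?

$1.79

Two binding constraints pin down two serving amounts, so the optimal mix uses at most two foods. The candidates are each food alone (scaled to the tighter of potassium/fiber) and each pair with both constraints tight.
whole-barley bread only: max(969/83, 13/2) = 11.67 servings → $4.09.
edamame only: max(969/434, 13/6) = 2.233 servings → $1.79.
whole-barley bread + edamame: intersection lies outside the first quadrant.
Cheapest feasible corner: $1.79.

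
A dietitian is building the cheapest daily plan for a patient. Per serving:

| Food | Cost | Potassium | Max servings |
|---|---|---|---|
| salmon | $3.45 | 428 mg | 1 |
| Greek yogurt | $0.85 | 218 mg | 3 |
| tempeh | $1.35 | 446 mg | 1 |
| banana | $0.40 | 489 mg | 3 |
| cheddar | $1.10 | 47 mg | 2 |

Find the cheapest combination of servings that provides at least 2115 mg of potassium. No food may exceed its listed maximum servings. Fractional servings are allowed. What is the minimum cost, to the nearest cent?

$3.34

Cost per mg of potassium: banana $0.0008, tempeh $0.0030, Greek yogurt $0.0039, salmon $0.0081, cheddar $0.0234.
Take 3 servings of banana: +1467.0 mg potassium for $1.20 (total $1.20, still need 648.0 mg).
Take 1 serving of tempeh: +446.0 mg potassium for $1.35 (total $2.55, still need 202.0 mg).
Take 0.9266 servings of Greek yogurt: +202.0 mg potassium for $0.79 (total $3.34, still need 0.0 mg).
Filling from the cheapest source first is optimal under one linear minimum: $3.34.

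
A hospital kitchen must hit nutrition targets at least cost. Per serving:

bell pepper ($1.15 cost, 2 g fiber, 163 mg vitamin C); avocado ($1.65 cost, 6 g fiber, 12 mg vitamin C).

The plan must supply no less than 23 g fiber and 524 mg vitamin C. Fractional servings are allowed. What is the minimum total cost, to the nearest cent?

An LP optimum is at a vertex; with two nutrient constraints at most two foods are used. Check each candidate.
bell pepper only: max(23/2, 524/163) = 11.5 servings → $13.22.
avocado only: max(23/6, 524/12) = 43.67 servings → $72.05.
bell pepper + avocado with both tight: 3.006 servings and 2.831 servings → $8.13.
So the least-cost plan costs $8.13.

$8.13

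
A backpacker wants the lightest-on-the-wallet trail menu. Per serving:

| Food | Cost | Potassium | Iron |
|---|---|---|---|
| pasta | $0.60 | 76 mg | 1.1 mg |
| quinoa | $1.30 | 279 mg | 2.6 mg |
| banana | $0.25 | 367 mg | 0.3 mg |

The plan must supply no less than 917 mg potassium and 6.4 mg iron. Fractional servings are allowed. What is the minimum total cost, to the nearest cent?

$3.27

Two binding constraints pin down two serving amounts, so the optimal mix uses at most two foods. The candidates are each food alone (scaled to the tighter of potassium/iron) and each pair with both constraints tight.
pasta only: max(917/76, 6.4/1.1) = 12.07 servings → $7.24.
quinoa only: max(917/279, 6.4/2.6) = 3.287 servings → $4.27.
banana only: max(917/367, 6.4/0.3) = 21.33 servings → $5.33.
pasta + quinoa: the both-tight solution has a negative serving — not a feasible corner.
pasta + banana with both tight: 5.444 servings and 1.371 servings → $3.61.
quinoa + banana with both tight: 2.382 servings and 0.6877 servings → $3.27.
The minimum over all feasible corners is $3.27.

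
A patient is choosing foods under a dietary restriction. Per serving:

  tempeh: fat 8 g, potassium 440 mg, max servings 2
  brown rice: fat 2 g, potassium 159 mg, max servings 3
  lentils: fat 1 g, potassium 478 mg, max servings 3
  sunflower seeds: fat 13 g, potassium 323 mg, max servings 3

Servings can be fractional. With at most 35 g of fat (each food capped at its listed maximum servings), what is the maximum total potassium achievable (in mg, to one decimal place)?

Potassium per g fat: lentils 478, brown rice 79.5, tempeh 55, sunflower seeds 24.85.
Take 3 servings of lentils: uses 3 g fat, +1434.0 mg potassium (running total 1434.0 mg).
Take 3 servings of brown rice: uses 6 g fat, +477.0 mg potassium (running total 1911.0 mg).
Take 2 servings of tempeh: uses 16 g fat, +880.0 mg potassium (running total 2791.0 mg).
Take 0.7692 servings of sunflower seeds: uses 10 g fat, +248.5 mg potassium (running total 3039.5 mg).
Greedy by best ratio exhausts the fat allowance optimally: 3039.5 mg.

3039.5 mg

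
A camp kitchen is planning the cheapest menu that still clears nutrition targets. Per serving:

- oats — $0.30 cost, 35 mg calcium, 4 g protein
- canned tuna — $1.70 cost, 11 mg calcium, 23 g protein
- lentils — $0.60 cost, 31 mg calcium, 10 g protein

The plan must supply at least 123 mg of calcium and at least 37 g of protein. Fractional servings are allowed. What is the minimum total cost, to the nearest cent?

$2.24

The cheapest plan sits at a corner of the feasible region — with two constraints it uses at most two foods.
oats only: max(123/35, 37/4) = 9.25 servings → $2.77.
canned tuna only: max(123/11, 37/23) = 11.18 servings → $19.01.
lentils only: max(123/31, 37/10) = 3.968 servings → $2.38.
oats + canned tuna with both tight: 3.183 servings and 1.055 servings → $2.75.
oats + lentils with both tight: 0.3673 servings and 3.553 servings → $2.24.
canned tuna + lentils: intersection lies outside the first quadrant.
Cheapest feasible corner: $2.24.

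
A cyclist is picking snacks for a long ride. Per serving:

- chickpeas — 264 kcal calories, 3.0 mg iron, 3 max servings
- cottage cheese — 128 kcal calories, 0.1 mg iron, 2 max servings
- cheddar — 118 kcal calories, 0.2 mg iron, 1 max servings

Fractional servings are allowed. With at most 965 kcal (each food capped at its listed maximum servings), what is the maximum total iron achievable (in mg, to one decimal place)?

9.2 mg

Iron per kcal: chickpeas 0.01136, cheddar 0.001695, cottage cheese 0.0007813.
Take 3 servings of chickpeas: uses 792 kcal, +9.0 mg iron (running total 9.0 mg).
Take 1 serving of cheddar: uses 118 kcal, +0.2 mg iron (running total 9.2 mg).
Take 0.4297 servings of cottage cheese: uses 55 kcal, +0.0 mg iron (running total 9.2 mg).
Greedy by best ratio exhausts the calories allowance optimally: 9.2 mg.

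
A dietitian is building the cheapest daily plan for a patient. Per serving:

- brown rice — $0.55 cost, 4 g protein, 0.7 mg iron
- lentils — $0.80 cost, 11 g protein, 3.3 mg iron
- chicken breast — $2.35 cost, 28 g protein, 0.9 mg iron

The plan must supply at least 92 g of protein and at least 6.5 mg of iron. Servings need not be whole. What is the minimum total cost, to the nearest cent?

A basic optimal solution has at most two foods positive. Try each food alone and each pair with both targets met exactly.
brown rice only: max(92/4, 6.5/0.7) = 23 servings → $12.65.
lentils only: max(92/11, 6.5/3.3) = 8.364 servings → $6.69.
chicken breast only: max(92/28, 6.5/0.9) = 7.222 servings → $16.97.
brown rice + lentils: intersection lies outside the first quadrant.
brown rice + chicken breast with both tight: 6.2 servings and 2.4 servings → $9.05.
lentils + chicken breast with both tight: 1.202 servings and 2.813 servings → $7.57.
Cheapest feasible corner: $6.69.

$6.69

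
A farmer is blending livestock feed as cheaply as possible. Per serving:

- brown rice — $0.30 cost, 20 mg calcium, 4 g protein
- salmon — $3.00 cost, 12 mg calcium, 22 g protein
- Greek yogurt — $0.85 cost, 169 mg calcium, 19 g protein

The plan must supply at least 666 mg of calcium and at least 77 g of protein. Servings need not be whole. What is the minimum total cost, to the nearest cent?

$3.44

With two linear requirements the optimum uses one or two foods; enumerate the corners.
brown rice only: max(666/20, 77/4) = 33.3 servings → $9.99.
salmon only: max(666/12, 77/22) = 55.5 servings → $166.50.
Greek yogurt only: max(666/169, 77/19) = 4.053 servings → $3.44.
brown rice + salmon: the both-tight solution has a negative serving — not a feasible corner.
brown rice + Greek yogurt with both tight: 1.213 servings and 3.797 servings → $3.59.
salmon + Greek yogurt with both tight: 0.1029 servings and 3.934 servings → $3.65.
The minimum over all feasible corners is $3.44.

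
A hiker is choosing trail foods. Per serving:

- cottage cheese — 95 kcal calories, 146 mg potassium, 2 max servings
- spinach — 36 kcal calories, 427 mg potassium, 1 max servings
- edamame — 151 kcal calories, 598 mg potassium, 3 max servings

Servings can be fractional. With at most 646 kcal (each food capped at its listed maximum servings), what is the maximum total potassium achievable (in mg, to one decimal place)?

Potassium per kcal: spinach 11.86, edamame 3.96, cottage cheese 1.537.
Take 1 serving of spinach: uses 36 kcal, +427.0 mg potassium (running total 427.0 mg).
Take 3 servings of edamame: uses 453 kcal, +1794.0 mg potassium (running total 2221.0 mg).
Take 1.653 servings of cottage cheese: uses 157 kcal, +241.3 mg potassium (running total 2462.3 mg).
Filling greedily by potassium-per-kcal is optimal for one linear limit, giving 2462.3 mg.

2462.3 mg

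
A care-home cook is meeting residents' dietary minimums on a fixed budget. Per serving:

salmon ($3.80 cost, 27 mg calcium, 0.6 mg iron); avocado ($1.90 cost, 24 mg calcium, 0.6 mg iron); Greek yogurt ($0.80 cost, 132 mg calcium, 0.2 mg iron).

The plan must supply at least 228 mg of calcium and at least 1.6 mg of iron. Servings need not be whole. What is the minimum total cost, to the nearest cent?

This is a tiny linear program; its minimum lies at a vertex of the feasible set. List the vertices and price them.
salmon only: max(228/27, 1.6/0.6) = 8.444 servings → $32.09.
avocado only: max(228/24, 1.6/0.6) = 9.5 servings → $18.05.
Greek yogurt only: max(228/132, 1.6/0.2) = 8 servings → $6.40.
salmon + avocado: the both-tight solution has a negative serving — not a feasible corner.
salmon + Greek yogurt with both tight: 2.244 servings and 1.268 servings → $9.54.
avocado + Greek yogurt with both tight: 2.226 servings and 1.323 servings → $5.29.
Cheapest feasible corner: $5.29.

$5.29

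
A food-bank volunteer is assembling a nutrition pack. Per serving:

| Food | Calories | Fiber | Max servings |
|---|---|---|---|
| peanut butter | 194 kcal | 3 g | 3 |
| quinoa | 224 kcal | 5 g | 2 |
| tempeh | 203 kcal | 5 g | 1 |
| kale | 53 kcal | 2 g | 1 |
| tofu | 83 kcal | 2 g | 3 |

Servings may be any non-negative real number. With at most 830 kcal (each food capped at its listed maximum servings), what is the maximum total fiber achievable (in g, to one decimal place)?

20.3 g

Fiber per kcal: kale 0.03774, tempeh 0.02463, tofu 0.0241, quinoa 0.02232, peanut butter 0.01546.
Take 1 serving of kale: uses 53 kcal, +2.0 g fiber (running total 2.0 g).
Take 1 serving of tempeh: uses 203 kcal, +5.0 g fiber (running total 7.0 g).
Take 3 servings of tofu: uses 249 kcal, +6.0 g fiber (running total 13.0 g).
Take 1.451 servings of quinoa: uses 325 kcal, +7.3 g fiber (running total 20.3 g).
Greedy by best ratio exhausts the calories allowance optimally: 20.3 g.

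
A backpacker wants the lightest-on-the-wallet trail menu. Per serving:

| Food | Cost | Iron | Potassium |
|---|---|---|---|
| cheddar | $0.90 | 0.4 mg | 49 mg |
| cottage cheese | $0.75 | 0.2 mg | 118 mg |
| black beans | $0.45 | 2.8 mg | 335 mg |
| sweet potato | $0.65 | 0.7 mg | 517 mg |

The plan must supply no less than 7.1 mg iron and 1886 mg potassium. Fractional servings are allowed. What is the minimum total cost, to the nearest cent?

A basic optimal solution has at most two foods positive. Try each food alone and each pair with both targets met exactly.
cheddar only: max(7.1/0.4, 1886/49) = 38.49 servings → $34.64.
cottage cheese only: max(7.1/0.2, 1886/118) = 35.5 servings → $26.62.
black beans only: max(7.1/2.8, 1886/335) = 5.63 servings → $2.53.
sweet potato only: max(7.1/0.7, 1886/517) = 10.14 servings → $6.59.
cheddar + cottage cheese with both tight: 12.32 servings and 10.87 servings → $19.24.
cheddar + black beans with both targets exact would need a negative amount; discard.
cheddar + sweet potato with both tight: 13.63 servings and 2.357 servings → $13.80.
cottage cheese + black beans with both tight: 11.02 servings and 1.749 servings → $9.05.
cottage cheese + sweet potato: the both-tight solution has a negative serving — not a feasible corner.
black beans + sweet potato with both tight: 1.938 servings and 2.392 servings → $2.43.
So the least-cost plan costs $2.43.

$2.43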